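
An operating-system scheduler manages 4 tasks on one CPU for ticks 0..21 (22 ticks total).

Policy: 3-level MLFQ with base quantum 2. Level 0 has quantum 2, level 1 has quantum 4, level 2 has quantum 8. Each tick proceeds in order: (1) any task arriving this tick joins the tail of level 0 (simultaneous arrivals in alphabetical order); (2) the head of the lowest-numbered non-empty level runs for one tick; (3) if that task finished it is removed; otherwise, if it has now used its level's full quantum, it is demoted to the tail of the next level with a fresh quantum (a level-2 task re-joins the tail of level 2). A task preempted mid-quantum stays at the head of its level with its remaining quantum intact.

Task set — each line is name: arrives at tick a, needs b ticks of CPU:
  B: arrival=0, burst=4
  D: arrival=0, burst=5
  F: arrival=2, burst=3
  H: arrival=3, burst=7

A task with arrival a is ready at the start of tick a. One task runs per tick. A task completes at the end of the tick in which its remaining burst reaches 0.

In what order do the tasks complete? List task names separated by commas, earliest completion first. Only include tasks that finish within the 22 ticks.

completion order = B, D, F, H

t=0: L0/L1/L2 = BD/-/- → run B
t=1: L0/L1/L2 = BD/-/- → run B
t=2: L0/L1/L2 = DF/B/- → run D
t=3: L0/L1/L2 = DFH/B/- → run D
t=4: L0/L1/L2 = FH/BD/- → run F
t=5: L0/L1/L2 = FH/BD/- → run F
t=6: L0/L1/L2 = H/BDF/- → run H
t=7: L0/L1/L2 = H/BDF/- → run H
t=8: L0/L1/L2 = -/BDFH/- → run B
t=9: L0/L1/L2 = -/BDFH/- → run B
t=10: L0/L1/L2 = -/DFH/- → run D
t=11: L0/L1/L2 = -/DFH/- → run D
t=12: L0/L1/L2 = -/DFH/- → run D
t=13: L0/L1/L2 = -/FH/- → run F
t=14: L0/L1/L2 = -/H/- → run H
t=15: L0/L1/L2 = -/H/- → run H
t=16: L0/L1/L2 = -/H/- → run H
t=17: L0/L1/L2 = -/H/- → run H
t=18: L0/L1/L2 = -/-/H → run H
t=19: (idle)
t=20: (idle)
t=21: (idle)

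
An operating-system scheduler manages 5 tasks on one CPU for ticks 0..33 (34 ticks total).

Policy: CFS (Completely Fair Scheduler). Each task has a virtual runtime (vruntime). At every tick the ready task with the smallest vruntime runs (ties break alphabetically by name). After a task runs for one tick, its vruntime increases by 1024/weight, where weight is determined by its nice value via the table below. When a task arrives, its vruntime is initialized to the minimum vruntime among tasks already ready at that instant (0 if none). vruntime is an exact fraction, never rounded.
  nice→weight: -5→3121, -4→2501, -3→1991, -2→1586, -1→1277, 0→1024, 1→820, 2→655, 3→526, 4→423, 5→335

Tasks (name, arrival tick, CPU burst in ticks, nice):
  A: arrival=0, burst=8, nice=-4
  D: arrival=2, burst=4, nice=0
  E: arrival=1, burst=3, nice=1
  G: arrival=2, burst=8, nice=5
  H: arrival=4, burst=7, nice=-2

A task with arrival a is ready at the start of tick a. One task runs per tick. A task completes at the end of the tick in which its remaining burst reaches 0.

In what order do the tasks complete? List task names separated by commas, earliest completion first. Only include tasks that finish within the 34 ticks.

t=0: vr[A=0] → run A
t=1: vr[A=1024/2501 E=1024/2501] → run A
t=2: vr[A=2048/2501 D=1024/2501 E=1024/2501 G=1024/2501] → run D
t=3: vr[A=2048/2501 D=3525/2501 E=1024/2501 G=1024/2501] → run E
t=4: vr[A=2048/2501 D=3525/2501 E=20736/12505 G=1024/2501 H=1024/2501] → run G
t=5: vr[A=2048/2501 D=3525/2501 E=20736/12505 G=2904064/837835 H=1024/2501] → run H
t=6: vr[A=2048/2501 D=3525/2501 E=20736/12505 G=2904064/837835 H=34304/32513] → run A
t=7: vr[A=3072/2501 D=3525/2501 E=20736/12505 G=2904064/837835 H=34304/32513] → run H
t=8: vr[A=3072/2501 D=3525/2501 E=20736/12505 G=2904064/837835 H=55296/32513] → run A
t=9: vr[A=4096/2501 D=3525/2501 E=20736/12505 G=2904064/837835 H=55296/32513] → run D
t=10: vr[A=4096/2501 D=6026/2501 E=20736/12505 G=2904064/837835 H=55296/32513] → run A
t=11: vr[A=5120/2501 D=6026/2501 E=20736/12505 G=2904064/837835 H=55296/32513] → run E
t=12: vr[A=5120/2501 D=6026/2501 E=36352/12505 G=2904064/837835 H=55296/32513] → run H
t=13: vr[A=5120/2501 D=6026/2501 E=36352/12505 G=2904064/837835 H=76288/32513] → run A
t=14: vr[A=6144/2501 D=6026/2501 E=36352/12505 G=2904064/837835 H=76288/32513] → run H
t=15: vr[A=6144/2501 D=6026/2501 E=36352/12505 G=2904064/837835 H=97280/32513] → run D
t=16: vr[A=6144/2501 D=8527/2501 E=36352/12505 G=2904064/837835 H=97280/32513] → run A
t=17: vr[A=7168/2501 D=8527/2501 E=36352/12505 G=2904064/837835 H=97280/32513] → run A
t=18: vr[D=8527/2501 E=36352/12505 G=2904064/837835 H=97280/32513] → run E
t=19: vr[D=8527/2501 G=2904064/837835 H=97280/32513] → run H
t=20: vr[D=8527/2501 G=2904064/837835 H=118272/32513] → run D
t=21: vr[G=2904064/837835 H=118272/32513] → run G
t=22: vr[G=5465088/837835 H=118272/32513] → run H
t=23: vr[G=5465088/837835 H=139264/32513] → run H
t=24: vr[G=5465088/837835] → run G
t=25: vr[G=8026112/837835] → run G
t=26: vr[G=10587136/837835] → run G
t=27: vr[G=2629632/167567] → run G
t=28: vr[G=15709184/837835] → run G
t=29: vr[G=18270208/837835] → run G
t=30: (idle)
t=31: (idle)
t=32: (idle)
t=33: (idle)

completion order = A, E, D, H, G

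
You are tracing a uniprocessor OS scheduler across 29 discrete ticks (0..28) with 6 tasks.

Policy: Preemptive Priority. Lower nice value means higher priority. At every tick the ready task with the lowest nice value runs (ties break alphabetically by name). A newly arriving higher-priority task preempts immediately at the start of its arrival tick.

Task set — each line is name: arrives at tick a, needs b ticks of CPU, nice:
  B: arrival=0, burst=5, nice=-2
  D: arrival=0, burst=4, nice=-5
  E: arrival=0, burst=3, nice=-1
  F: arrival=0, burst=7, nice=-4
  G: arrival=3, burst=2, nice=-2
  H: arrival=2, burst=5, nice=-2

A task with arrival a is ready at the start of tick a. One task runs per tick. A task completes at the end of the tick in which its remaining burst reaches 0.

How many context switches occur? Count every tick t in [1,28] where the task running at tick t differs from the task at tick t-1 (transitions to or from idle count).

t=0: ready={B,D,E,F} → run D
t=1: ready={B,D,E,F} → run D
t=2: ready={B,D,E,F,H} → run D
t=3: ready={B,D,E,F,G,H} → run D
t=4: ready={B,E,F,G,H} → run F
t=5: ready={B,E,F,G,H} → run F
t=6: ready={B,E,F,G,H} → run F
t=7: ready={B,E,F,G,H} → run F
t=8: ready={B,E,F,G,H} → run F
t=9: ready={B,E,F,G,H} → run F
t=10: ready={B,E,F,G,H} → run F
t=11: ready={B,E,G,H} → run B
t=12: ready={B,E,G,H} → run B
t=13: ready={B,E,G,H} → run B
t=14: ready={B,E,G,H} → run B
t=15: ready={B,E,G,H} → run B
t=16: ready={E,G,H} → run G
t=17: ready={E,G,H} → run G
t=18: ready={E,H} → run H
t=19: ready={E,H} → run H
t=20: ready={E,H} → run H
t=21: ready={E,H} → run H
t=22: ready={E,H} → run H
t=23: ready={E} → run E
t=24: ready={E} → run E
t=25: ready={E} → run E
t=26: (idle)
t=27: (idle)
t=28: (idle)

context switches = 6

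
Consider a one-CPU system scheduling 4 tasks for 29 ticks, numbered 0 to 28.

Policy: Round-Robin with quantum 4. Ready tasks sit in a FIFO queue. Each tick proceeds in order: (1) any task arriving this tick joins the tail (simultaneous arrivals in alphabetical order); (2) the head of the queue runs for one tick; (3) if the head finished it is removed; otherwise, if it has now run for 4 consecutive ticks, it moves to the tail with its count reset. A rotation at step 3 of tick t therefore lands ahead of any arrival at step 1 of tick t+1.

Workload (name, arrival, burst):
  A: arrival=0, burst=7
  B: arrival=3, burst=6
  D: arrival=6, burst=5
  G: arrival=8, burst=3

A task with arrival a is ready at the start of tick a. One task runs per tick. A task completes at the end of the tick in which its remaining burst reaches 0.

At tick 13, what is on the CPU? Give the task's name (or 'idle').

t=0: queue=[A] q_used=0 → run A
t=1: queue=[A] q_used=1 → run A
t=2: queue=[A] q_used=2 → run A
t=3: queue=[A,B] q_used=3 → run A
t=4: queue=[B,A] q_used=0 → run B
t=5: queue=[B,A] q_used=1 → run B
t=6: queue=[B,A,D] q_used=2 → run B
t=7: queue=[B,A,D] q_used=3 → run B
t=8: queue=[A,D,B,G] q_used=0 → run A
t=9: queue=[A,D,B,G] q_used=1 → run A
t=10: queue=[A,D,B,G] q_used=2 → run A
t=11: queue=[D,B,G] q_used=0 → run D
t=12: queue=[D,B,G] q_used=1 → run D
t=13: queue=[D,B,G] q_used=2 → run D
t=14: queue=[D,B,G] q_used=3 → run D
t=15: queue=[B,G,D] q_used=0 → run B
t=16: queue=[B,G,D] q_used=1 → run B
t=17: queue=[G,D] q_used=0 → run G
t=18: queue=[G,D] q_used=1 → run G
t=19: queue=[G,D] q_used=2 → run G
t=20: queue=[D] q_used=0 → run D
t=21: (idle)
t=22: (idle)
t=23: (idle)
t=24: (idle)
t=25: (idle)
t=26: (idle)
t=27: (idle)
t=28: (idle)

running at tick 13 = D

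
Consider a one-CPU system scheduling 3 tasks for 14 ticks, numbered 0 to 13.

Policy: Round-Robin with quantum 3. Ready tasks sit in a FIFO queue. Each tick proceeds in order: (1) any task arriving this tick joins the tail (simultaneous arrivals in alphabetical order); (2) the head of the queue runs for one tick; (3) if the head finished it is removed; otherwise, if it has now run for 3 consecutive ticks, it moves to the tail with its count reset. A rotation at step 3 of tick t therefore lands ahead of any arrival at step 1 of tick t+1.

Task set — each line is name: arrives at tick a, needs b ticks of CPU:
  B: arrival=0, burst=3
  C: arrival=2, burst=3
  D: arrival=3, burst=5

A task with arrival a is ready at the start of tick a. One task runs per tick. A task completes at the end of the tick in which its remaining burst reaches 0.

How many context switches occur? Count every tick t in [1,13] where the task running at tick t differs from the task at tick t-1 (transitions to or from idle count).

t=0: queue=[B] q_used=0 → run B
t=1: queue=[B] q_used=1 → run B
t=2: queue=[B,C] q_used=2 → run B
t=3: queue=[C,D] q_used=0 → run C
t=4: queue=[C,D] q_used=1 → run C
t=5: queue=[C,D] q_used=2 → run C
t=6: queue=[D] q_used=0 → run D
t=7: queue=[D] q_used=1 → run D
t=8: queue=[D] q_used=2 → run D
t=9: queue=[D] q_used=0 → run D
t=10: queue=[D] q_used=1 → run D
t=11: (idle)
t=12: (idle)
t=13: (idle)

context switches = 3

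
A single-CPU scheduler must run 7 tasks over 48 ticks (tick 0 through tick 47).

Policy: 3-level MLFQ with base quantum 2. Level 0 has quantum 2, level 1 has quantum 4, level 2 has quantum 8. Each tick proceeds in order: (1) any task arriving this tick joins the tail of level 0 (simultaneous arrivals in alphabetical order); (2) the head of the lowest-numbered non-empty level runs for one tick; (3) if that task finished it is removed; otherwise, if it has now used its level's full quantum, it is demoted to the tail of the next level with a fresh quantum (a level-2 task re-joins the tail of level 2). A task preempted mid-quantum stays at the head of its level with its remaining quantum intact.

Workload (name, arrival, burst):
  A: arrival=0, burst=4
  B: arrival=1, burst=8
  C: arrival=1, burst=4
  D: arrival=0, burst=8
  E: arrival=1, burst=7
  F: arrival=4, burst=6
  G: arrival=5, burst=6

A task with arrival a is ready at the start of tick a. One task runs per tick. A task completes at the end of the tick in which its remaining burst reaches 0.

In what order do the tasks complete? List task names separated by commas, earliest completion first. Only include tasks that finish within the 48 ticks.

completion order = A, C, F, G, D, B, E

t=0: L0/L1/L2 = AD/-/- → run A
t=1: L0/L1/L2 = ADBCE/-/- → run A
t=2: L0/L1/L2 = DBCE/A/- → run D
t=3: L0/L1/L2 = DBCE/A/- → run D
t=4: L0/L1/L2 = BCEF/AD/- → run B
t=5: L0/L1/L2 = BCEFG/AD/- → run B
t=6: L0/L1/L2 = CEFG/ADB/- → run C
t=7: L0/L1/L2 = CEFG/ADB/- → run C
t=8: L0/L1/L2 = EFG/ADBC/- → run E
t=9: L0/L1/L2 = EFG/ADBC/- → run E
t=10: L0/L1/L2 = FG/ADBCE/- → run F
t=11: L0/L1/L2 = FG/ADBCE/- → run F
t=12: L0/L1/L2 = G/ADBCEF/- → run G
t=13: L0/L1/L2 = G/ADBCEF/- → run G
t=14: L0/L1/L2 = -/ADBCEFG/- → run A
t=15: L0/L1/L2 = -/ADBCEFG/- → run A
t=16: L0/L1/L2 = -/DBCEFG/- → run D
t=17: L0/L1/L2 = -/DBCEFG/- → run D
t=18: L0/L1/L2 = -/DBCEFG/- → run D
t=19: L0/L1/L2 = -/DBCEFG/- → run D
t=20: L0/L1/L2 = -/BCEFG/D → run B
t=21: L0/L1/L2 = -/BCEFG/D → run B
t=22: L0/L1/L2 = -/BCEFG/D → run B
t=23: L0/L1/L2 = -/BCEFG/D → run B
t=24: L0/L1/L2 = -/CEFG/DB → run C
t=25: L0/L1/L2 = -/CEFG/DB → run C
t=26: L0/L1/L2 = -/EFG/DB → run E
t=27: L0/L1/L2 = -/EFG/DB → run E
t=28: L0/L1/L2 = -/EFG/DB → run E
t=29: L0/L1/L2 = -/EFG/DB → run E
t=30: L0/L1/L2 = -/FG/DBE → run F
t=31: L0/L1/L2 = -/FG/DBE → run F
t=32: L0/L1/L2 = -/FG/DBE → run F
t=33: L0/L1/L2 = -/FG/DBE → run F
t=34: L0/L1/L2 = -/G/DBE → run G
t=35: L0/L1/L2 = -/G/DBE → run G
t=36: L0/L1/L2 = -/G/DBE → run G
t=37: L0/L1/L2 = -/G/DBE → run G
t=38: L0/L1/L2 = -/-/DBE → run D
t=39: L0/L1/L2 = -/-/DBE → run D
t=40: L0/L1/L2 = -/-/BE → run B
t=41: L0/L1/L2 = -/-/BE → run B
t=42: L0/L1/L2 = -/-/E → run E
t=43: (idle)
t=44: (idle)
t=45: (idle)
t=46: (idle)
t=47: (idle)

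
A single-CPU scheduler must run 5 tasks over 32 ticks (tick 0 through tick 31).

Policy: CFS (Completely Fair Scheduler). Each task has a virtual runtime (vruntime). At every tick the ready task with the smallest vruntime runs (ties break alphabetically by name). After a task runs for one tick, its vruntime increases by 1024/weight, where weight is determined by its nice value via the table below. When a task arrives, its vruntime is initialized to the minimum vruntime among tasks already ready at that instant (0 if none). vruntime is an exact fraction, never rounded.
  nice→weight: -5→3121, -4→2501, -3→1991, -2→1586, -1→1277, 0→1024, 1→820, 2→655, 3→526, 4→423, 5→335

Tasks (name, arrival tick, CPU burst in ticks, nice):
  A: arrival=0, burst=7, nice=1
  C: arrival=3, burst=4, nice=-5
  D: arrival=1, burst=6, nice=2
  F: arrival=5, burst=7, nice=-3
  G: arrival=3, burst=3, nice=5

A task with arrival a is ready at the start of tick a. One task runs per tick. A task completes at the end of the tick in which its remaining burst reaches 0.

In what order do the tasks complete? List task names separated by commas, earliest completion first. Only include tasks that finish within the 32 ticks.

t=0: vr[A=0] → run A
t=1: vr[A=256/205 D=256/205] → run A
t=2: vr[A=512/205 D=256/205] → run D
t=3: vr[A=512/205 C=512/205 D=15104/5371 G=512/205] → run A
t=4: vr[A=768/205 C=512/205 D=15104/5371 G=512/205] → run C
t=5: vr[A=768/205 C=1807872/639805 D=15104/5371 F=512/205 G=512/205] → run F
t=6: vr[A=768/205 C=1807872/639805 D=15104/5371 F=1229312/408155 G=512/205] → run G
t=7: vr[A=768/205 C=1807872/639805 D=15104/5371 F=1229312/408155 G=76288/13735] → run D
t=8: vr[A=768/205 C=1807872/639805 D=117504/26855 F=1229312/408155 G=76288/13735] → run C
t=9: vr[A=768/205 C=2017792/639805 D=117504/26855 F=1229312/408155 G=76288/13735] → run F
t=10: vr[A=768/205 C=2017792/639805 D=117504/26855 F=1439232/408155 G=76288/13735] → run C
t=11: vr[A=768/205 C=2227712/639805 D=117504/26855 F=1439232/408155 G=76288/13735] → run C
t=12: vr[A=768/205 D=117504/26855 F=1439232/408155 G=76288/13735] → run F
t=13: vr[A=768/205 D=117504/26855 F=1649152/408155 G=76288/13735] → run A
t=14: vr[A=1024/205 D=117504/26855 F=1649152/408155 G=76288/13735] → run F
t=15: vr[A=1024/205 D=117504/26855 F=1859072/408155 G=76288/13735] → run D
t=16: vr[A=1024/205 D=159488/26855 F=1859072/408155 G=76288/13735] → run F
t=17: vr[A=1024/205 D=159488/26855 F=2068992/408155 G=76288/13735] → run A
t=18: vr[A=256/41 D=159488/26855 F=2068992/408155 G=76288/13735] → run F
t=19: vr[A=256/41 D=159488/26855 F=2278912/408155 G=76288/13735] → run G
t=20: vr[A=256/41 D=159488/26855 F=2278912/408155 G=118272/13735] → run F
t=21: vr[A=256/41 D=159488/26855 G=118272/13735] → run D
t=22: vr[A=256/41 D=201472/26855 G=118272/13735] → run A
t=23: vr[A=1536/205 D=201472/26855 G=118272/13735] → run A
t=24: vr[D=201472/26855 G=118272/13735] → run D
t=25: vr[D=243456/26855 G=118272/13735] → run G
t=26: vr[D=243456/26855] → run D
t=27: (idle)
t=28: (idle)
t=29: (idle)
t=30: (idle)
t=31: (idle)

completion order = C, F, A, G, D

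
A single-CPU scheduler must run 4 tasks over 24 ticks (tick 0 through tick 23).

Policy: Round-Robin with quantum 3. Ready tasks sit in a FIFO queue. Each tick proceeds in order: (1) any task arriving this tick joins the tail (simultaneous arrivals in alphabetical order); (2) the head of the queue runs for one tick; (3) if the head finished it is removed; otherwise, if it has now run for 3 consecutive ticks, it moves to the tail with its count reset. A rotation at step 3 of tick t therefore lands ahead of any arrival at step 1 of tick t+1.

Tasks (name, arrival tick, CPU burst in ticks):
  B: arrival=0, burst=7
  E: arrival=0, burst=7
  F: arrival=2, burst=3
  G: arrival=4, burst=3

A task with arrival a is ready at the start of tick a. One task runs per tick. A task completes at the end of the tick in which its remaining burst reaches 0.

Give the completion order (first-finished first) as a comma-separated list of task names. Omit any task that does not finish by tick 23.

completion order = F, G, B, E

t=0: queue=[B,E] q_used=0 → run B
t=1: queue=[B,E] q_used=1 → run B
t=2: queue=[B,E,F] q_used=2 → run B
t=3: queue=[E,F,B] q_used=0 → run E
t=4: queue=[E,F,B,G] q_used=1 → run E
t=5: queue=[E,F,B,G] q_used=2 → run E
t=6: queue=[F,B,G,E] q_used=0 → run F
t=7: queue=[F,B,G,E] q_used=1 → run F
t=8: queue=[F,B,G,E] q_used=2 → run F
t=9: queue=[B,G,E] q_used=0 → run B
t=10: queue=[B,G,E] q_used=1 → run B
t=11: queue=[B,G,E] q_used=2 → run B
t=12: queue=[G,E,B] q_used=0 → run G
t=13: queue=[G,E,B] q_used=1 → run G
t=14: queue=[G,E,B] q_used=2 → run G
t=15: queue=[E,B] q_used=0 → run E
t=16: queue=[E,B] q_used=1 → run E
t=17: queue=[E,B] q_used=2 → run E
t=18: queue=[B,E] q_used=0 → run B
t=19: queue=[E] q_used=0 → run E
t=20: (idle)
t=21: (idle)
t=22: (idle)
t=23: (idle)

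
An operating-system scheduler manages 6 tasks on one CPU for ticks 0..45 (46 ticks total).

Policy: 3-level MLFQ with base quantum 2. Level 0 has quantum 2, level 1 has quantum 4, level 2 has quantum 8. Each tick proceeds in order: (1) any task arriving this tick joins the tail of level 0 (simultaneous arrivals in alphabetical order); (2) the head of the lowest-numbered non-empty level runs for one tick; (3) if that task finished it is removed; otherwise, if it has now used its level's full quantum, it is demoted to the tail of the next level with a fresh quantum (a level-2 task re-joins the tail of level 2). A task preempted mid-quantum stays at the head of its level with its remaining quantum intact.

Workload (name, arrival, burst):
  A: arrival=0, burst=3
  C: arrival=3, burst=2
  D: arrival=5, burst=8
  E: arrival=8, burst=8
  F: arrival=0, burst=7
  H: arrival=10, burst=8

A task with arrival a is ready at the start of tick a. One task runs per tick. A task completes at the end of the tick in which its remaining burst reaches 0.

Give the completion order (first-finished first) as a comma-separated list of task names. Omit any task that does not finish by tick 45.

t=0: L0/L1/L2 = AF/-/- → run A
t=1: L0/L1/L2 = AF/-/- → run A
t=2: L0/L1/L2 = F/A/- → run F
t=3: L0/L1/L2 = FC/A/- → run F
t=4: L0/L1/L2 = C/AF/- → run C
t=5: L0/L1/L2 = CD/AF/- → run C
t=6: L0/L1/L2 = D/AF/- → run D
t=7: L0/L1/L2 = D/AF/- → run D
t=8: L0/L1/L2 = E/AFD/- → run E
t=9: L0/L1/L2 = E/AFD/- → run E
t=10: L0/L1/L2 = H/AFDE/- → run H
t=11: L0/L1/L2 = H/AFDE/- → run H
t=12: L0/L1/L2 = -/AFDEH/- → run A
t=13: L0/L1/L2 = -/FDEH/- → run F
t=14: L0/L1/L2 = -/FDEH/- → run F
t=15: L0/L1/L2 = -/FDEH/- → run F
t=16: L0/L1/L2 = -/FDEH/- → run F
t=17: L0/L1/L2 = -/DEH/F → run D
t=18: L0/L1/L2 = -/DEH/F → run D
t=19: L0/L1/L2 = -/DEH/F → run D
t=20: L0/L1/L2 = -/DEH/F → run D
t=21: L0/L1/L2 = -/EH/FD → run E
t=22: L0/L1/L2 = -/EH/FD → run E
t=23: L0/L1/L2 = -/EH/FD → run E
t=24: L0/L1/L2 = -/EH/FD → run E
t=25: L0/L1/L2 = -/H/FDE → run H
t=26: L0/L1/L2 = -/H/FDE → run H
t=27: L0/L1/L2 = -/H/FDE → run H
t=28: L0/L1/L2 = -/H/FDE → run H
t=29: L0/L1/L2 = -/-/FDEH → run F
t=30: L0/L1/L2 = -/-/DEH → run D
t=31: L0/L1/L2 = -/-/DEH → run D
t=32: L0/L1/L2 = -/-/EH → run E
t=33: L0/L1/L2 = -/-/EH → run E
t=34: L0/L1/L2 = -/-/H → run H
t=35: L0/L1/L2 = -/-/H → run H
t=36: (idle)
t=37: (idle)
t=38: (idle)
t=39: (idle)
t=40: (idle)
t=41: (idle)
t=42: (idle)
t=43: (idle)
t=44: (idle)
t=45: (idle)

completion order = C, A, F, D, E, H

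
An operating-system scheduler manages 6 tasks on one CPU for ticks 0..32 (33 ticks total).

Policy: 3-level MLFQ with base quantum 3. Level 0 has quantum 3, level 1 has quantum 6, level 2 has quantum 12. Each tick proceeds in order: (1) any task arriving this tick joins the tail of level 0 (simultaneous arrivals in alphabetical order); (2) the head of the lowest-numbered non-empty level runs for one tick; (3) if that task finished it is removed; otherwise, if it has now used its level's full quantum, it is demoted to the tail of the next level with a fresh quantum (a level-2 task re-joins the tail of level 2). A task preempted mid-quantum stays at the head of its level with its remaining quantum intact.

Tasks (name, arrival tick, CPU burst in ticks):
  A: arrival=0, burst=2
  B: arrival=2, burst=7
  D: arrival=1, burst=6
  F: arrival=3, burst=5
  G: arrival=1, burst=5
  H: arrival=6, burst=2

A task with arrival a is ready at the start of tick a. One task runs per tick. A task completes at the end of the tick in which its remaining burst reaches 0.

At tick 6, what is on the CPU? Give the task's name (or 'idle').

running at tick 6 = G

t=0: L0/L1/L2 = A/-/- → run A
t=1: L0/L1/L2 = ADG/-/- → run A
t=2: L0/L1/L2 = DGB/-/- → run D
t=3: L0/L1/L2 = DGBF/-/- → run D
t=4: L0/L1/L2 = DGBF/-/- → run D
t=5: L0/L1/L2 = GBF/D/- → run G
t=6: L0/L1/L2 = GBFH/D/- → run G
t=7: L0/L1/L2 = GBFH/D/- → run G
t=8: L0/L1/L2 = BFH/DG/- → run B
t=9: L0/L1/L2 = BFH/DG/- → run B
t=10: L0/L1/L2 = BFH/DG/- → run B
t=11: L0/L1/L2 = FH/DGB/- → run F
t=12: L0/L1/L2 = FH/DGB/- → run F
t=13: L0/L1/L2 = FH/DGB/- → run F
t=14: L0/L1/L2 = H/DGBF/- → run H
t=15: L0/L1/L2 = H/DGBF/- → run H
t=16: L0/L1/L2 = -/DGBF/- → run D
t=17: L0/L1/L2 = -/DGBF/- → run D
t=18: L0/L1/L2 = -/DGBF/- → run D
t=19: L0/L1/L2 = -/GBF/- → run G
t=20: L0/L1/L2 = -/GBF/- → run G
t=21: L0/L1/L2 = -/BF/- → run B
t=22: L0/L1/L2 = -/BF/- → run B
t=23: L0/L1/L2 = -/BF/- → run B
t=24: L0/L1/L2 = -/BF/- → run B
t=25: L0/L1/L2 = -/F/- → run F
t=26: L0/L1/L2 = -/F/- → run F
t=27: (idle)
t=28: (idle)
t=29: (idle)
t=30: (idle)
t=31: (idle)
t=32: (idle)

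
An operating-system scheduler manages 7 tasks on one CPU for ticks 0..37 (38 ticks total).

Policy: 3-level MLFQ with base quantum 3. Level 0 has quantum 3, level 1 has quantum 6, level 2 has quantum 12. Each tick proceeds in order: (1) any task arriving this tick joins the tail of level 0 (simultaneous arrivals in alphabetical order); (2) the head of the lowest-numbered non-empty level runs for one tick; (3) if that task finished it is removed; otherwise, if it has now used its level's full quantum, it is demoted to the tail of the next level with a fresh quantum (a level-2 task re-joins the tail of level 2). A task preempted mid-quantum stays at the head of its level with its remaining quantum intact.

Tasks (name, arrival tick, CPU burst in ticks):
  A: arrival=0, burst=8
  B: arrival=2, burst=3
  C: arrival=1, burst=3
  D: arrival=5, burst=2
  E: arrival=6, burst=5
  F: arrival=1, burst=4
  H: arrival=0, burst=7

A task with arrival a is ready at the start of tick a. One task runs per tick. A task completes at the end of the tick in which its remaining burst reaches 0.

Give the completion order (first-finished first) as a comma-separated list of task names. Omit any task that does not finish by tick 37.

t=0: L0/L1/L2 = AH/-/- → run A
t=1: L0/L1/L2 = AHCF/-/- → run A
t=2: L0/L1/L2 = AHCFB/-/- → run A
t=3: L0/L1/L2 = HCFB/A/- → run H
t=4: L0/L1/L2 = HCFB/A/- → run H
t=5: L0/L1/L2 = HCFBD/A/- → run H
t=6: L0/L1/L2 = CFBDE/AH/- → run C
t=7: L0/L1/L2 = CFBDE/AH/- → run C
t=8: L0/L1/L2 = CFBDE/AH/- → run C
t=9: L0/L1/L2 = FBDE/AH/- → run F
t=10: L0/L1/L2 = FBDE/AH/- → run F
t=11: L0/L1/L2 = FBDE/AH/- → run F
t=12: L0/L1/L2 = BDE/AHF/- → run B
t=13: L0/L1/L2 = BDE/AHF/- → run B
t=14: L0/L1/L2 = BDE/AHF/- → run B
t=15: L0/L1/L2 = DE/AHF/- → run D
t=16: L0/L1/L2 = DE/AHF/- → run D
t=17: L0/L1/L2 = E/AHF/- → run E
t=18: L0/L1/L2 = E/AHF/- → run E
t=19: L0/L1/L2 = E/AHF/- → run E
t=20: L0/L1/L2 = -/AHFE/- → run A
t=21: L0/L1/L2 = -/AHFE/- → run A
t=22: L0/L1/L2 = -/AHFE/- → run A
t=23: L0/L1/L2 = -/AHFE/- → run A
t=24: L0/L1/L2 = -/AHFE/- → run A
t=25: L0/L1/L2 = -/HFE/- → run H
t=26: L0/L1/L2 = -/HFE/- → run H
t=27: L0/L1/L2 = -/HFE/- → run H
t=28: L0/L1/L2 = -/HFE/- → run H
t=29: L0/L1/L2 = -/FE/- → run F
t=30: L0/L1/L2 = -/E/- → run E
t=31: L0/L1/L2 = -/E/- → run E
t=32: (idle)
t=33: (idle)
t=34: (idle)
t=35: (idle)
t=36: (idle)
t=37: (idle)

completion order = C, B, D, A, H, F, E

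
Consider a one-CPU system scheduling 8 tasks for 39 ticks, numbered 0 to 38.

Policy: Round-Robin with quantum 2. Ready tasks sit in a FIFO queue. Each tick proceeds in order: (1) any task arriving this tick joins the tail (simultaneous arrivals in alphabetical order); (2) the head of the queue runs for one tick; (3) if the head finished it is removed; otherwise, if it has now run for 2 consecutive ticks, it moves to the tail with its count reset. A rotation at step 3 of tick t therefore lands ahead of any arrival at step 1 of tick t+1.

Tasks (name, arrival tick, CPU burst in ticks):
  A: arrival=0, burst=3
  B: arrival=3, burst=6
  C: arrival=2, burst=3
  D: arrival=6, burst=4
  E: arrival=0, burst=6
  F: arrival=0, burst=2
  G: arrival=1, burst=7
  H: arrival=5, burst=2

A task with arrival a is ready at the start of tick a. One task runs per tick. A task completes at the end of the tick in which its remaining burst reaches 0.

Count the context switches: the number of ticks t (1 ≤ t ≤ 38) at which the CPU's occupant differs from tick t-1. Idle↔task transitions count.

t=0: queue=[A,E,F] q_used=0 → run A
t=1: queue=[A,E,F,G] q_used=1 → run A
t=2: queue=[E,F,G,A,C] q_used=0 → run E
t=3: queue=[E,F,G,A,C,B] q_used=1 → run E
t=4: queue=[F,G,A,C,B,E] q_used=0 → run F
t=5: queue=[F,G,A,C,B,E,H] q_used=1 → run F
t=6: queue=[G,A,C,B,E,H,D] q_used=0 → run G
t=7: queue=[G,A,C,B,E,H,D] q_used=1 → run G
t=8: queue=[A,C,B,E,H,D,G] q_used=0 → run A
t=9: queue=[C,B,E,H,D,G] q_used=0 → run C
t=10: queue=[C,B,E,H,D,G] q_used=1 → run C
t=11: queue=[B,E,H,D,G,C] q_used=0 → run B
t=12: queue=[B,E,H,D,G,C] q_used=1 → run B
t=13: queue=[E,H,D,G,C,B] q_used=0 → run E
t=14: queue=[E,H,D,G,C,B] q_used=1 → run E
t=15: queue=[H,D,G,C,B,E] q_used=0 → run H
t=16: queue=[H,D,G,C,B,E] q_used=1 → run H
t=17: queue=[D,G,C,B,E] q_used=0 → run D
t=18: queue=[D,G,C,B,E] q_used=1 → run D
t=19: queue=[G,C,B,E,D] q_used=0 → run G
t=20: queue=[G,C,B,E,D] q_used=1 → run G
t=21: queue=[C,B,E,D,G] q_used=0 → run C
t=22: queue=[B,E,D,G] q_used=0 → run B
t=23: queue=[B,E,D,G] q_used=1 → run B
t=24: queue=[E,D,G,B] q_used=0 → run E
t=25: queue=[E,D,G,B] q_used=1 → run E
t=26: queue=[D,G,B] q_used=0 → run D
t=27: queue=[D,G,B] q_used=1 → run D
t=28: queue=[G,B] q_used=0 → run G
t=29: queue=[G,B] q_used=1 → run G
t=30: queue=[B,G] q_used=0 → run B
t=31: queue=[B,G] q_used=1 → run B
t=32: queue=[G] q_used=0 → run G
t=33: (idle)
t=34: (idle)
t=35: (idle)
t=36: (idle)
t=37: (idle)
t=38: (idle)

context switches = 18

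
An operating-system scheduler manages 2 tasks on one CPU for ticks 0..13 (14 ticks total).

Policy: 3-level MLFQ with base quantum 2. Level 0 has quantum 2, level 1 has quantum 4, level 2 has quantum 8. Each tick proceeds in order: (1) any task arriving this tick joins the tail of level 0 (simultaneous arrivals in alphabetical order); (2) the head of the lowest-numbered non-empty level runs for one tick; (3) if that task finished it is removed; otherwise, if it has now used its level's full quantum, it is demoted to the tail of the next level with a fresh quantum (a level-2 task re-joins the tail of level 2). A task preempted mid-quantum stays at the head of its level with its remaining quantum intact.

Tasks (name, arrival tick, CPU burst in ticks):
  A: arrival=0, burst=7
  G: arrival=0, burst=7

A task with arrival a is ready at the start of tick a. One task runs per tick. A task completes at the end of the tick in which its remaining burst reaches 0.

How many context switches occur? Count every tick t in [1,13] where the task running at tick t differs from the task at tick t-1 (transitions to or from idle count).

context switches = 5

t=0: L0/L1/L2 = AG/-/- → run A
t=1: L0/L1/L2 = AG/-/- → run A
t=2: L0/L1/L2 = G/A/- → run G
t=3: L0/L1/L2 = G/A/- → run G
t=4: L0/L1/L2 = -/AG/- → run A
t=5: L0/L1/L2 = -/AG/- → run A
t=6: L0/L1/L2 = -/AG/- → run A
t=7: L0/L1/L2 = -/AG/- → run A
t=8: L0/L1/L2 = -/G/A → run G
t=9: L0/L1/L2 = -/G/A → run G
t=10: L0/L1/L2 = -/G/A → run G
t=11: L0/L1/L2 = -/G/A → run G
t=12: L0/L1/L2 = -/-/AG → run A
t=13: L0/L1/L2 = -/-/G → run G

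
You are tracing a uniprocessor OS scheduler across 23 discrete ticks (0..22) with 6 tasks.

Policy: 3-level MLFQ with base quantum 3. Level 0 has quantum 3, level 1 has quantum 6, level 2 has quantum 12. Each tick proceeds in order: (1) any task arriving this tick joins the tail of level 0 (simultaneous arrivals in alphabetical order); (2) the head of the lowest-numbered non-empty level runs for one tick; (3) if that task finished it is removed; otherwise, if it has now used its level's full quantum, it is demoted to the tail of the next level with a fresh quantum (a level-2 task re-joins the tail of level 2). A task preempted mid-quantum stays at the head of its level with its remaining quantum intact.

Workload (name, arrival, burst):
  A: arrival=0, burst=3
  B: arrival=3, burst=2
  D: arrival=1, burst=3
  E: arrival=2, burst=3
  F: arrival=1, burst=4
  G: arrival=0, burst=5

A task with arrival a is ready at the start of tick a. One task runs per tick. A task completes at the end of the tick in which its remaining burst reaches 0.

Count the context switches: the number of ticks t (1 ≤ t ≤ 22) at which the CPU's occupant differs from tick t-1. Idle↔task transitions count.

context switches = 8

t=0: L0/L1/L2 = AG/-/- → run A
t=1: L0/L1/L2 = AGDF/-/- → run A
t=2: L0/L1/L2 = AGDFE/-/- → run A
t=3: L0/L1/L2 = GDFEB/-/- → run G
t=4: L0/L1/L2 = GDFEB/-/- → run G
t=5: L0/L1/L2 = GDFEB/-/- → run G
t=6: L0/L1/L2 = DFEB/G/- → run D
t=7: L0/L1/L2 = DFEB/G/- → run D
t=8: L0/L1/L2 = DFEB/G/- → run D
t=9: L0/L1/L2 = FEB/G/- → run F
t=10: L0/L1/L2 = FEB/G/- → run F
t=11: L0/L1/L2 = FEB/G/- → run F
t=12: L0/L1/L2 = EB/GF/- → run E
t=13: L0/L1/L2 = EB/GF/- → run E
t=14: L0/L1/L2 = EB/GF/- → run E
t=15: L0/L1/L2 = B/GF/- → run B
t=16: L0/L1/L2 = B/GF/- → run B
t=17: L0/L1/L2 = -/GF/- → run G
t=18: L0/L1/L2 = -/GF/- → run G
t=19: L0/L1/L2 = -/F/- → run F
t=20: (idle)
t=21: (idle)
t=22: (idle)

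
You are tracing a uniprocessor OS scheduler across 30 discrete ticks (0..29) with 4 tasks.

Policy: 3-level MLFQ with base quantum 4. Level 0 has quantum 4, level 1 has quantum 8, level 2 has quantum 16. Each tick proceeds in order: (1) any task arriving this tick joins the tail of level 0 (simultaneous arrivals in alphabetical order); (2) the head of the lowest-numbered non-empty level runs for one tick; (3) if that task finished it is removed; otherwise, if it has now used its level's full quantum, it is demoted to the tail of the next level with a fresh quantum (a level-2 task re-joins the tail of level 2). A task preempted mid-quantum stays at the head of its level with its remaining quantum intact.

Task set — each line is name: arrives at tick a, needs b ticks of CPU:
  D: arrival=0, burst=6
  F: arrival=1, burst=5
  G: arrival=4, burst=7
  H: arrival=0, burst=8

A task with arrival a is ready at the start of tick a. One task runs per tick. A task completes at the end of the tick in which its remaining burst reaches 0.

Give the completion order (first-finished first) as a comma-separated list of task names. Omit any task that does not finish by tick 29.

completion order = D, H, F, G

t=0: L0/L1/L2 = DH/-/- → run D
t=1: L0/L1/L2 = DHF/-/- → run D
t=2: L0/L1/L2 = DHF/-/- → run D
t=3: L0/L1/L2 = DHF/-/- → run D
t=4: L0/L1/L2 = HFG/D/- → run H
t=5: L0/L1/L2 = HFG/D/- → run H
t=6: L0/L1/L2 = HFG/D/- → run H
t=7: L0/L1/L2 = HFG/D/- → run H
t=8: L0/L1/L2 = FG/DH/- → run F
t=9: L0/L1/L2 = FG/DH/- → run F
t=10: L0/L1/L2 = FG/DH/- → run F
t=11: L0/L1/L2 = FG/DH/- → run F
t=12: L0/L1/L2 = G/DHF/- → run G
t=13: L0/L1/L2 = G/DHF/- → run G
t=14: L0/L1/L2 = G/DHF/- → run G
t=15: L0/L1/L2 = G/DHF/- → run G
t=16: L0/L1/L2 = -/DHFG/- → run D
t=17: L0/L1/L2 = -/DHFG/- → run D
t=18: L0/L1/L2 = -/HFG/- → run H
t=19: L0/L1/L2 = -/HFG/- → run H
t=20: L0/L1/L2 = -/HFG/- → run H
t=21: L0/L1/L2 = -/HFG/- → run H
t=22: L0/L1/L2 = -/FG/- → run F
t=23: L0/L1/L2 = -/G/- → run G
t=24: L0/L1/L2 = -/G/- → run G
t=25: L0/L1/L2 = -/G/- → run G
t=26: (idle)
t=27: (idle)
t=28: (idle)
t=29: (idle)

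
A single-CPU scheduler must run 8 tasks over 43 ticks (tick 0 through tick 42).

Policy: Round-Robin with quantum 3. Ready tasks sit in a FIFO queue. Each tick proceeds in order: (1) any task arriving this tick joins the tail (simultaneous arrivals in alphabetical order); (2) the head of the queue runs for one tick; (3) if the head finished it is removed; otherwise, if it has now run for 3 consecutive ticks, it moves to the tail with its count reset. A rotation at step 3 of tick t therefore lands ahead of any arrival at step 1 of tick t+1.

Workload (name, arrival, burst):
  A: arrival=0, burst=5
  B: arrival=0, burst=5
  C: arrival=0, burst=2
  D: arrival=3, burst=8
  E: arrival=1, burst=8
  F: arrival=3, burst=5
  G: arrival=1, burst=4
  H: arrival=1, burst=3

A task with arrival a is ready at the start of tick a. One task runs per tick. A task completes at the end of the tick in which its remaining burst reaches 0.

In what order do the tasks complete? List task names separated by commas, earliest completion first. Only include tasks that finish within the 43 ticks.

t=0: queue=[A,B,C] q_used=0 → run A
t=1: queue=[A,B,C,E,G,H] q_used=1 → run A
t=2: queue=[A,B,C,E,G,H] q_used=2 → run A
t=3: queue=[B,C,E,G,H,A,D,F] q_used=0 → run B
t=4: queue=[B,C,E,G,H,A,D,F] q_used=1 → run B
t=5: queue=[B,C,E,G,H,A,D,F] q_used=2 → run B
t=6: queue=[C,E,G,H,A,D,F,B] q_used=0 → run C
t=7: queue=[C,E,G,H,A,D,F,B] q_used=1 → run C
t=8: queue=[E,G,H,A,D,F,B] q_used=0 → run E
t=9: queue=[E,G,H,A,D,F,B] q_used=1 → run E
t=10: queue=[E,G,H,A,D,F,B] q_used=2 → run E
t=11: queue=[G,H,A,D,F,B,E] q_used=0 → run G
t=12: queue=[G,H,A,D,F,B,E] q_used=1 → run G
t=13: queue=[G,H,A,D,F,B,E] q_used=2 → run G
t=14: queue=[H,A,D,F,B,E,G] q_used=0 → run H
t=15: queue=[H,A,D,F,B,E,G] q_used=1 → run H
t=16: queue=[H,A,D,F,B,E,G] q_used=2 → run H
t=17: queue=[A,D,F,B,E,G] q_used=0 → run A
t=18: queue=[A,D,F,B,E,G] q_used=1 → run A
t=19: queue=[D,F,B,E,G] q_used=0 → run D
t=20: queue=[D,F,B,E,G] q_used=1 → run D
t=21: queue=[D,F,B,E,G] q_used=2 → run D
t=22: queue=[F,B,E,G,D] q_used=0 → run F
t=23: queue=[F,B,E,G,D] q_used=1 → run F
t=24: queue=[F,B,E,G,D] q_used=2 → run F
t=25: queue=[B,E,G,D,F] q_used=0 → run B
t=26: queue=[B,E,G,D,F] q_used=1 → run B
t=27: queue=[E,G,D,F] q_used=0 → run E
t=28: queue=[E,G,D,F] q_used=1 → run E
t=29: queue=[E,G,D,F] q_used=2 → run E
t=30: queue=[G,D,F,E] q_used=0 → run G
t=31: queue=[D,F,E] q_used=0 → run D
t=32: queue=[D,F,E] q_used=1 → run D
t=33: queue=[D,F,E] q_used=2 → run D
t=34: queue=[F,E,D] q_used=0 → run F
t=35: queue=[F,E,D] q_used=1 → run F
t=36: queue=[E,D] q_used=0 → run E
t=37: queue=[E,D] q_used=1 → run E
t=38: queue=[D] q_used=0 → run D
t=39: queue=[D] q_used=1 → run D
t=40: (idle)
t=41: (idle)
t=42: (idle)

completion order = C, H, A, B, G, F, E, D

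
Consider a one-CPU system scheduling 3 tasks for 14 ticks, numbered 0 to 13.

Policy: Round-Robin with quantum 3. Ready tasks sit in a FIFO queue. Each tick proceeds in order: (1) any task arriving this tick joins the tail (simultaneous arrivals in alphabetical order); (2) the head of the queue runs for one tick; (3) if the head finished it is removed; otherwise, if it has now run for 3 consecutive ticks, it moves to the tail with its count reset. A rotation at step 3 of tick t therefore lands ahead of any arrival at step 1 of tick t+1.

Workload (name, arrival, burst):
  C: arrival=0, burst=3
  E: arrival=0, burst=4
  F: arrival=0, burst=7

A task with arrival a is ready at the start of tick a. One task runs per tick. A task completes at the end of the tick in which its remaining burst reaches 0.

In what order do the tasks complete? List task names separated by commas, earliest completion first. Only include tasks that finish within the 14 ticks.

completion order = C, E, F

t=0: queue=[C,E,F] q_used=0 → run C
t=1: queue=[C,E,F] q_used=1 → run C
t=2: queue=[C,E,F] q_used=2 → run C
t=3: queue=[E,F] q_used=0 → run E
t=4: queue=[E,F] q_used=1 → run E
t=5: queue=[E,F] q_used=2 → run E
t=6: queue=[F,E] q_used=0 → run F
t=7: queue=[F,E] q_used=1 → run F
t=8: queue=[F,E] q_used=2 → run F
t=9: queue=[E,F] q_used=0 → run E
t=10: queue=[F] q_used=0 → run F
t=11: queue=[F] q_used=1 → run F
t=12: queue=[F] q_used=2 → run F
t=13: queue=[F] q_used=0 → run F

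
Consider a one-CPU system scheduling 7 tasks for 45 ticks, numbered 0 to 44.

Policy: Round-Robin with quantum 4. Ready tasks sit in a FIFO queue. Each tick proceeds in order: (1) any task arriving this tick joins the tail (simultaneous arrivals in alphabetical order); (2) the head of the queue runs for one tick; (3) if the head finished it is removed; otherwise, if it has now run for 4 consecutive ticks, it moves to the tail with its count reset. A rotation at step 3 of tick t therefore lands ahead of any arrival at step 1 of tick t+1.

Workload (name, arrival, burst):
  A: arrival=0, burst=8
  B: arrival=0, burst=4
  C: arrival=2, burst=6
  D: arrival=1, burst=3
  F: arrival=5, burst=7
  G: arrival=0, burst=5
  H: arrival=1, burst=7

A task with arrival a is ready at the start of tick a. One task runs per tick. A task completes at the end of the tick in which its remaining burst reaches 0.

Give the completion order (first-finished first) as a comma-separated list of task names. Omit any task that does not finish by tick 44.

t=0: queue=[A,B,G] q_used=0 → run A
t=1: queue=[A,B,G,D,H] q_used=1 → run A
t=2: queue=[A,B,G,D,H,C] q_used=2 → run A
t=3: queue=[A,B,G,D,H,C] q_used=3 → run A
t=4: queue=[B,G,D,H,C,A] q_used=0 → run B
t=5: queue=[B,G,D,H,C,A,F] q_used=1 → run B
t=6: queue=[B,G,D,H,C,A,F] q_used=2 → run B
t=7: queue=[B,G,D,H,C,A,F] q_used=3 → run B
t=8: queue=[G,D,H,C,A,F] q_used=0 → run G
t=9: queue=[G,D,H,C,A,F] q_used=1 → run G
t=10: queue=[G,D,H,C,A,F] q_used=2 → run G
t=11: queue=[G,D,H,C,A,F] q_used=3 → run G
t=12: queue=[D,H,C,A,F,G] q_used=0 → run D
t=13: queue=[D,H,C,A,F,G] q_used=1 → run D
t=14: queue=[D,H,C,A,F,G] q_used=2 → run D
t=15: queue=[H,C,A,F,G] q_used=0 → run H
t=16: queue=[H,C,A,F,G] q_used=1 → run H
t=17: queue=[H,C,A,F,G] q_used=2 → run H
t=18: queue=[H,C,A,F,G] q_used=3 → run H
t=19: queue=[C,A,F,G,H] q_used=0 → run C
t=20: queue=[C,A,F,G,H] q_used=1 → run C
t=21: queue=[C,A,F,G,H] q_used=2 → run C
t=22: queue=[C,A,F,G,H] q_used=3 → run C
t=23: queue=[A,F,G,H,C] q_used=0 → run A
t=24: queue=[A,F,G,H,C] q_used=1 → run A
t=25: queue=[A,F,G,H,C] q_used=2 → run A
t=26: queue=[A,F,G,H,C] q_used=3 → run A
t=27: queue=[F,G,H,C] q_used=0 → run F
t=28: queue=[F,G,H,C] q_used=1 → run F
t=29: queue=[F,G,H,C] q_used=2 → run F
t=30: queue=[F,G,H,C] q_used=3 → run F
t=31: queue=[G,H,C,F] q_used=0 → run G
t=32: queue=[H,C,F] q_used=0 → run H
t=33: queue=[H,C,F] q_used=1 → run H
t=34: queue=[H,C,F] q_used=2 → run H
t=35: queue=[C,F] q_used=0 → run C
t=36: queue=[C,F] q_used=1 → run C
t=37: queue=[F] q_used=0 → run F
t=38: queue=[F] q_used=1 → run F
t=39: queue=[F] q_used=2 → run F
t=40: (idle)
t=41: (idle)
t=42: (idle)
t=43: (idle)
t=44: (idle)

completion order = B, D, A, G, H, C, F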